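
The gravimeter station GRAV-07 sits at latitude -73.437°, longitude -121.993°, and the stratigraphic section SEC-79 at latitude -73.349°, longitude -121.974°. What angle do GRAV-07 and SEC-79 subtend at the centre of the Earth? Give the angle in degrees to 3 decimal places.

Δφ = 0.0880°,  Δλ = 0.0190°
a = sin²(Δφ/2) + cos φ₁ cos φ₂ sin²(Δλ/2) = 0.000001
c = 2·arcsin(√a) = 0.001539 rad = 0.0882°

0.088°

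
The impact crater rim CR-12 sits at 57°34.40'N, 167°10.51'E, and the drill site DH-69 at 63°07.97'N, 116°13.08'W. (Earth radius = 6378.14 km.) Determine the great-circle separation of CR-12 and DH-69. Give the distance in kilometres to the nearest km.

4007 km

CR-12: φ = +57.57333°, λ = +167.17517°
DH-69: φ = +63.13283°, λ = -116.21800°
Δφ = 5.5595°,  Δλ = 76.6068°
a = sin²(Δφ/2) + cos φ₁ cos φ₂ sin²(Δλ/2) = 0.095451
c = 2·arcsin(√a) = 0.628182 rad = 35.9922°
d = R·c = 6378.14 × 0.628182 = 4006.6 km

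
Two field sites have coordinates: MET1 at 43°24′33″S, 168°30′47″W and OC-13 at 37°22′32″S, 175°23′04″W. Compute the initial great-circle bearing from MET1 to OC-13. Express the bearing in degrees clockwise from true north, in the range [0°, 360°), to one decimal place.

316.8°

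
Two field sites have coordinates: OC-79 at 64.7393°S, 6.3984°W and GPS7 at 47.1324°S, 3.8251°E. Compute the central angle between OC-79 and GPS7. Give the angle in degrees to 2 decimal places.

Δφ = 17.6069°,  Δλ = 10.2235°
a = sin²(Δφ/2) + cos φ₁ cos φ₂ sin²(Δλ/2) = 0.025728
c = 2·arcsin(√a) = 0.322188 rad = 18.4600°

18.46°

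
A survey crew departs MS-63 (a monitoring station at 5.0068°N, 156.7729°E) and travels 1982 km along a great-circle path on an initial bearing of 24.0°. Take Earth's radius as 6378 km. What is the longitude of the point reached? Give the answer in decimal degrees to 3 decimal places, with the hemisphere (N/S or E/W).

164.438°E

δ = d/R = 1982/6378 = 0.310756 rad
φ₂ = arcsin(sin φ₁ cos δ + cos φ₁ sin δ cos θ)
   = arcsin(0.08727·0.95210 + 0.99618·0.30578·0.91355) = 21.18437°
λ₂ = λ₁ + atan2(sin θ sin δ cos φ₁, cos δ − sin φ₁ sin φ₂) = 164.43815°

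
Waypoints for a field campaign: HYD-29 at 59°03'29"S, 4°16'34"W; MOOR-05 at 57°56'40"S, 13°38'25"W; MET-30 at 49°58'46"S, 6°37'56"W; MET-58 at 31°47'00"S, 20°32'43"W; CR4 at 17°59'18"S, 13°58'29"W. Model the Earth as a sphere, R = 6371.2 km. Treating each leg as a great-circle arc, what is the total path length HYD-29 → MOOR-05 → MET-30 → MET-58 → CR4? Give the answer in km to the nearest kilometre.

HYD-29: φ = -59.05806°, λ = -4.27611°
MOOR-05: φ = -57.94444°, λ = -13.64028°
MET-30: φ = -49.97944°, λ = -6.63222°
MET-58: φ = -31.78333°, λ = -20.54528°
CR4: φ = -17.98833°, λ = -13.97472°
HYD-29→MOOR-05: c = 0.087497 rad, d = 557.46 km
MOOR-05→MET-30: c = 0.156345 rad, d = 996.10 km
MET-30→MET-58: c = 0.365470 rad, d = 2328.48 km
MET-58→CR4: c = 0.262113 rad, d = 1669.97 km
Total = 557.46 + 996.10 + 2328.48 + 1669.97 = 5552.02 km

5552 km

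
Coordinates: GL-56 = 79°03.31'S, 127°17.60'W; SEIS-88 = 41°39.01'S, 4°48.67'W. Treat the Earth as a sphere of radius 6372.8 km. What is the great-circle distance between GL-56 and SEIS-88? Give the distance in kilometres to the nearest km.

GL-56: φ = -79.05517°, λ = -127.29333°
SEIS-88: φ = -41.65017°, λ = -4.81117°
Δφ = 37.4050°,  Δλ = 122.4822°
a = sin²(Δφ/2) + cos φ₁ cos φ₂ sin²(Δλ/2) = 0.211848
c = 2·arcsin(√a) = 0.956598 rad = 54.8091°
d = R·c = 6372.8 × 0.956598 = 6096.2 km

6096 km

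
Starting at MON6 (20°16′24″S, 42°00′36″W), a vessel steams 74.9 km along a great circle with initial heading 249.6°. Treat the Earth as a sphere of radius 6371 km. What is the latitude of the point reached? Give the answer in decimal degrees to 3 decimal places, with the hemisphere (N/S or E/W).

MON6: φ = -20.27333°, λ = -42.01000°
δ = d/R = 74.9/6371 = 0.011756 rad
φ₂ = arcsin(sin φ₁ cos δ + cos φ₁ sin δ cos θ)
   = arcsin(-0.34650·0.99993 + 0.93805·0.01176·-0.34857) = -20.50684°
λ₂ = λ₁ + atan2(sin θ sin δ cos φ₁, cos δ − sin φ₁ sin φ₂) = -42.68406°

20.507°S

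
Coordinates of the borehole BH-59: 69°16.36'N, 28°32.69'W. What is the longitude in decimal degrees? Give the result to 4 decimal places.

28° + 32.69′/60 = 28 + 0.54483 = 28.5448°

28.5448°W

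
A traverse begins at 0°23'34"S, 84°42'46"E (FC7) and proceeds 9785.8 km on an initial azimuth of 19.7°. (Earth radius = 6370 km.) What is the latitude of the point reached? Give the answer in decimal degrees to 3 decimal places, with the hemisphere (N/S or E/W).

FC7: φ = -0.39278°, λ = +84.71278°
δ = d/R = 9785.8/6370 = 1.536232 rad
φ₂ = arcsin(sin φ₁ cos δ + cos φ₁ sin δ cos θ)
   = arcsin(-0.00686·0.03456 + 0.99998·0.99940·0.94147) = 70.16087°
λ₂ = λ₁ + atan2(sin θ sin δ cos φ₁, cos δ − sin φ₁ sin φ₂) = 167.77293°

70.161°N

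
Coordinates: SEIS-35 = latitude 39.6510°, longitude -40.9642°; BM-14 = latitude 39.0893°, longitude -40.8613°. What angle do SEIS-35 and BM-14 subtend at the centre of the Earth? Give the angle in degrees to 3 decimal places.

Δφ = -0.5617°,  Δλ = 0.1029°
a = sin²(Δφ/2) + cos φ₁ cos φ₂ sin²(Δλ/2) = 0.000025
c = 2·arcsin(√a) = 0.009901 rad = 0.5673°

0.567°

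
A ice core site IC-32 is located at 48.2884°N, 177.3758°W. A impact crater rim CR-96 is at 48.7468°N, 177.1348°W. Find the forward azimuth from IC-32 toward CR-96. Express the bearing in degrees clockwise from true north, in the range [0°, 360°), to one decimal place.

19.1°

Δλ = 0.2410°
y = sin Δλ · cos φ₂ = 0.002774
x = cos φ₁ sin φ₂ − sin φ₁ cos φ₂ cos Δλ = 0.008005
θ = atan2(y, x) = 19.1103° → 19.1103° (mod 360°)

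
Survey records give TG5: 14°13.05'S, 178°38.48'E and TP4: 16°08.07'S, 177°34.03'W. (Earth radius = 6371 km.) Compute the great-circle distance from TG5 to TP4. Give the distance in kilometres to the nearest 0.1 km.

459.3 km

TG5: φ = -14.21750°, λ = +178.64133°
TP4: φ = -16.13450°, λ = -177.56717°
Δφ = -1.9170°,  Δλ = 3.7915°
a = sin²(Δφ/2) + cos φ₁ cos φ₂ sin²(Δλ/2) = 0.001299
c = 2·arcsin(√a) = 0.072096 rad = 4.1308°
d = R·c = 6371 × 0.072096 = 459.3 km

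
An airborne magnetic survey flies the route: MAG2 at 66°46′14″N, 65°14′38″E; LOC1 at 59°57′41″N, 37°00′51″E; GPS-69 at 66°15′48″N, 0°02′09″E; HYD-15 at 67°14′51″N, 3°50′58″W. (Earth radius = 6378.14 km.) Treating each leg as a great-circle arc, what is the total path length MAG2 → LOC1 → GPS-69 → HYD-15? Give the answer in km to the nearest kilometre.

MAG2: φ = +66.77056°, λ = +65.24389°
LOC1: φ = +59.96139°, λ = +37.01417°
GPS-69: φ = +66.26333°, λ = +0.03583°
HYD-15: φ = +67.24750°, λ = -3.84944°
MAG2→LOC1: c = 0.247765 rad, d = 1580.28 km
LOC1→GPS-69: c = 0.306393 rad, d = 1954.22 km
GPS-69→HYD-15: c = 0.031792 rad, d = 202.77 km
Total = 1580.28 + 1954.22 + 202.77 = 3737.27 km

3737 km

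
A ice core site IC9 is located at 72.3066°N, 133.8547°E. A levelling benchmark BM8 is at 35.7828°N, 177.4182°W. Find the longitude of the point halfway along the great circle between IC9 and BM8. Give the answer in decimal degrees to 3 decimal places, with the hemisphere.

Bx = cos φ₂ cos Δλ = 0.535131,  By = cos φ₂ sin Δλ = 0.609708
φₘ = atan2(sin φ₁ + sin φ₂, √((cos φ₁ + Bx)² + By²)) = 55.99513°
λₘ = λ₁ + atan2(By, cos φ₁ + Bx) = 169.85915°

169.859°E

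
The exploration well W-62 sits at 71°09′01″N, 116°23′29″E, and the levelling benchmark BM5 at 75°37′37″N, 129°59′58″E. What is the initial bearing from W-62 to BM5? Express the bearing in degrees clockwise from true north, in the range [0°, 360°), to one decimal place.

W-62: φ = +71.15028°, λ = +116.39139°
BM5: φ = +75.62694°, λ = +129.99944°
Δλ = 13.6081°
y = sin Δλ · cos φ₂ = 0.058404
x = cos φ₁ sin φ₂ − sin φ₁ cos φ₂ cos Δλ = 0.084648
θ = atan2(y, x) = 34.6044° → 34.6044° (mod 360°)

34.6°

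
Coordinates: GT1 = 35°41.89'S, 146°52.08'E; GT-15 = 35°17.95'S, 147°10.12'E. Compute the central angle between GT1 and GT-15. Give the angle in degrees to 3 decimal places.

GT1: φ = -35.69817°, λ = +146.86800°
GT-15: φ = -35.29917°, λ = +147.16867°
Δφ = 0.3990°,  Δλ = 0.3007°
a = sin²(Δφ/2) + cos φ₁ cos φ₂ sin²(Δλ/2) = 0.000017
c = 2·arcsin(√a) = 0.008170 rad = 0.4681°

0.468°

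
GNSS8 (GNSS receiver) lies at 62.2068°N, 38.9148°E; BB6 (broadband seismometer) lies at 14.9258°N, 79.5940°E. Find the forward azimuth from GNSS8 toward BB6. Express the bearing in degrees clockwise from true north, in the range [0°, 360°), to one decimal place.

130.0°

Δλ = 40.6792°
y = sin Δλ · cos φ₂ = 0.629831
x = cos φ₁ sin φ₂ − sin φ₁ cos φ₂ cos Δλ = -0.528148
θ = atan2(y, x) = 129.9817° → 129.9817° (mod 360°)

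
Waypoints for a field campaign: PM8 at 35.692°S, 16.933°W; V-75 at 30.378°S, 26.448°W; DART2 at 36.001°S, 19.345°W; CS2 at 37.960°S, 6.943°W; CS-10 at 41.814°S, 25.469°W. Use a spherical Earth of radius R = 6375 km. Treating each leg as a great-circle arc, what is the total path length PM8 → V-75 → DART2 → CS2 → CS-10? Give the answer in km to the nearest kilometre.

PM8→V-75: c = 0.167152 rad, d = 1065.59 km
V-75→DART2: c = 0.142727 rad, d = 909.88 km
DART2→CS2: c = 0.176119 rad, d = 1122.76 km
CS2→CS-10: c = 0.256487 rad, d = 1635.11 km
Total = 1065.59 + 909.88 + 1122.76 + 1635.11 = 4733.34 km

4733 km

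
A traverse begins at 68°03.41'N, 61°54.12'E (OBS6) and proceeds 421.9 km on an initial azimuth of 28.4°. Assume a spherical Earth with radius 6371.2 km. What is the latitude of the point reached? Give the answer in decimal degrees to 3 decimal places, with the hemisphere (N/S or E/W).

OBS6: φ = +68.05683°, λ = +61.90200°
δ = d/R = 421.9/6371.2 = 0.066220 rad
φ₂ = arcsin(sin φ₁ cos δ + cos φ₁ sin δ cos θ)
   = arcsin(0.92755·0.99781 + 0.37369·0.06617·0.87965) = 71.31129°
λ₂ = λ₁ + atan2(sin θ sin δ cos φ₁, cos δ − sin φ₁ sin φ₂) = 67.53877°

71.311°N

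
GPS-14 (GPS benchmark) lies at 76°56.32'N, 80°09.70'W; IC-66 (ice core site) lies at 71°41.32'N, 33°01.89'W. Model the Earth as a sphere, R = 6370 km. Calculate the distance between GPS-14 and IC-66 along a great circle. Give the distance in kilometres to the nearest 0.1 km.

1480.6 km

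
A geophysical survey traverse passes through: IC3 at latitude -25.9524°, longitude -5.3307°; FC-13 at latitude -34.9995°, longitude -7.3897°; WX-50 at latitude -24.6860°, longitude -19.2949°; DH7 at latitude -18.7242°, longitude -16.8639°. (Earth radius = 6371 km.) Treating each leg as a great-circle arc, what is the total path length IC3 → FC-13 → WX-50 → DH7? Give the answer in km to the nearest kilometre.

IC3→FC-13: c = 0.160898 rad, d = 1025.08 km
FC-13→WX-50: c = 0.254325 rad, d = 1620.31 km
WX-50→DH7: c = 0.111261 rad, d = 708.84 km
Total = 1025.08 + 1620.31 + 708.84 = 3354.23 km

3354 km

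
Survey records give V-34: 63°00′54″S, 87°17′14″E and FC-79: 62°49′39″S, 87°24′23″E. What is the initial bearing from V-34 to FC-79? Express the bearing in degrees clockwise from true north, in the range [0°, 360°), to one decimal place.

V-34: φ = -63.01500°, λ = +87.28722°
FC-79: φ = -62.82750°, λ = +87.40639°
Δλ = 0.1192°
y = sin Δλ · cos φ₂ = 0.000950
x = cos φ₁ sin φ₂ − sin φ₁ cos φ₂ cos Δλ = 0.003272
θ = atan2(y, x) = 16.1890° → 16.1890° (mod 360°)

16.2°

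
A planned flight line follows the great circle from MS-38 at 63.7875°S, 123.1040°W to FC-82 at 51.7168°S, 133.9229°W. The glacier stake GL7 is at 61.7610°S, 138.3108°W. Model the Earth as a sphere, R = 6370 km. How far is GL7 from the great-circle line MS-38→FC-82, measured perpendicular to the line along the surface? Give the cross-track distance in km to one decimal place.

δ₁₃ = central angle MS-38→GL7 = 0.126125 rad  (haversine)
θ₁₃ = bearing MS-38→GL7 = 279.378°,  θ₁₂ = bearing MS-38→FC-82 = 329.729°
dₓₜ = R·arcsin(sin δ₁₃ · sin(θ₁₃ − θ₁₂)) = 6370·arcsin(0.12579·sin(-50.350°)) = -617.924 km
|dₓₜ| = 617.924 km

617.9 km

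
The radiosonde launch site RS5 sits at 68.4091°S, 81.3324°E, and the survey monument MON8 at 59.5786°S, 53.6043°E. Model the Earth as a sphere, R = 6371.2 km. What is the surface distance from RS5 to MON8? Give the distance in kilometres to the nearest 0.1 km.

Δφ = 8.8305°,  Δλ = -27.7281°
a = sin²(Δφ/2) + cos φ₁ cos φ₂ sin²(Δλ/2) = 0.016625
c = 2·arcsin(√a) = 0.258596 rad = 14.8164°
d = R·c = 6371.2 × 0.258596 = 1647.6 km

1647.6 km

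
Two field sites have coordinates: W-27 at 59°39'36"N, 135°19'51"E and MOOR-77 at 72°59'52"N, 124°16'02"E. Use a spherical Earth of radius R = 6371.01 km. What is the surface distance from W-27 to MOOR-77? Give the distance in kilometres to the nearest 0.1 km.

1557.1 km

W-27: φ = +59.66000°, λ = +135.33083°
MOOR-77: φ = +72.99778°, λ = +124.26722°
Δφ = 13.3378°,  Δλ = -11.0636°
a = sin²(Δφ/2) + cos φ₁ cos φ₂ sin²(Δλ/2) = 0.014859
c = 2·arcsin(√a) = 0.244403 rad = 14.0033°
d = R·c = 6371.01 × 0.244403 = 1557.1 km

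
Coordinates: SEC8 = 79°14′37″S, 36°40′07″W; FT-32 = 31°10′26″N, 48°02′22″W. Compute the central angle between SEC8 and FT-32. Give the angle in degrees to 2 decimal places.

SEC8: φ = -79.24361°, λ = -36.66861°
FT-32: φ = +31.17389°, λ = -48.03944°
Δφ = 110.4175°,  Δλ = -11.3708°
a = sin²(Δφ/2) + cos φ₁ cos φ₂ sin²(Δλ/2) = 0.675996
c = 2·arcsin(√a) = 1.930495 rad = 110.6092°

110.61°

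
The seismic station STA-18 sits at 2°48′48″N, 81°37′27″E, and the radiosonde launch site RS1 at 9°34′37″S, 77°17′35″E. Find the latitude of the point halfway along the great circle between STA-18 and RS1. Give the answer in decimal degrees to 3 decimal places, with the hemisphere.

3.384°S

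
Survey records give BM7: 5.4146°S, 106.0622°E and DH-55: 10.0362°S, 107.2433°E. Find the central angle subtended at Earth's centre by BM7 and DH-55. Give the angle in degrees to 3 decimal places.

4.767°

Δφ = -4.6216°,  Δλ = 1.1811°
a = sin²(Δφ/2) + cos φ₁ cos φ₂ sin²(Δλ/2) = 0.001730
c = 2·arcsin(√a) = 0.083207 rad = 4.7674°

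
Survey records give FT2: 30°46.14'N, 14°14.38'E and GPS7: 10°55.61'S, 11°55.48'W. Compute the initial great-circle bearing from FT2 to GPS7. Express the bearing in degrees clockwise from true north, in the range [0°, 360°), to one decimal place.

215.2°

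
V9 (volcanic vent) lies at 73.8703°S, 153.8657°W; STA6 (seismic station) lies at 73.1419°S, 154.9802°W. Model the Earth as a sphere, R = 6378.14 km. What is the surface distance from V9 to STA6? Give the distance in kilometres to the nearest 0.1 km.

Δφ = 0.7284°,  Δλ = -1.1145°
a = sin²(Δφ/2) + cos φ₁ cos φ₂ sin²(Δλ/2) = 0.000048
c = 2·arcsin(√a) = 0.013860 rad = 0.7941°
d = R·c = 6378.14 × 0.013860 = 88.4 km

88.4 km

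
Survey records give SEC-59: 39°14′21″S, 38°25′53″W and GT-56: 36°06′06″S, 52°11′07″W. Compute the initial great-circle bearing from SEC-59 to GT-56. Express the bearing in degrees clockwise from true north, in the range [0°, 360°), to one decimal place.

281.8°

SEC-59: φ = -39.23917°, λ = -38.43139°
GT-56: φ = -36.10167°, λ = -52.18528°
Δλ = -13.7539°
y = sin Δλ · cos φ₂ = -0.192097
x = cos φ₁ sin φ₂ − sin φ₁ cos φ₂ cos Δλ = 0.040077
θ = atan2(y, x) = -78.2154° → 281.7846° (mod 360°)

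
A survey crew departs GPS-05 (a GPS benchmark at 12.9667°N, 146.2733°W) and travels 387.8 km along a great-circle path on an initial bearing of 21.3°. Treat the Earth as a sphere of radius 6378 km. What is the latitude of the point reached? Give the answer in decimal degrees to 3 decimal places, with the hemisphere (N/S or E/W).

δ = d/R = 387.8/6378 = 0.060803 rad
φ₂ = arcsin(sin φ₁ cos δ + cos φ₁ sin δ cos θ)
   = arcsin(0.22438·0.99815 + 0.97450·0.06077·0.93169) = 16.20894°
λ₂ = λ₁ + atan2(sin θ sin δ cos φ₁, cos δ − sin φ₁ sin φ₂) = -144.95614°

16.209°N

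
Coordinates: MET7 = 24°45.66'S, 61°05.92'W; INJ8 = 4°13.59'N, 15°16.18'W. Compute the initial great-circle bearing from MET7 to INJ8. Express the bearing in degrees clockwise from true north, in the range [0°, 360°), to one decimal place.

63.4°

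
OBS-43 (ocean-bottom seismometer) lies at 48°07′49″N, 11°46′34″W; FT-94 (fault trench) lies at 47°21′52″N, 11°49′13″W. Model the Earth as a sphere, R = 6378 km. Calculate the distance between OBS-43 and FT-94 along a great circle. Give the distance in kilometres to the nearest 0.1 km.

OBS-43: φ = +48.13028°, λ = -11.77611°
FT-94: φ = +47.36444°, λ = -11.82028°
Δφ = -0.7658°,  Δλ = -0.0442°
a = sin²(Δφ/2) + cos φ₁ cos φ₂ sin²(Δλ/2) = 0.000045
c = 2·arcsin(√a) = 0.013376 rad = 0.7664°
d = R·c = 6378 × 0.013376 = 85.3 km

85.3 km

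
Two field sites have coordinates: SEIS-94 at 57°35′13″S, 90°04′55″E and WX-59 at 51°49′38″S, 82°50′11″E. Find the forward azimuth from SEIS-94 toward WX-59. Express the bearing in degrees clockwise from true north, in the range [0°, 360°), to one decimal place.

321.0°

SEIS-94: φ = -57.58694°, λ = +90.08194°
WX-59: φ = -51.82722°, λ = +82.83639°
Δλ = -7.2456°
y = sin Δλ · cos φ₂ = -0.077948
x = cos φ₁ sin φ₂ − sin φ₁ cos φ₂ cos Δλ = 0.096191
θ = atan2(y, x) = -39.0195° → 320.9805° (mod 360°)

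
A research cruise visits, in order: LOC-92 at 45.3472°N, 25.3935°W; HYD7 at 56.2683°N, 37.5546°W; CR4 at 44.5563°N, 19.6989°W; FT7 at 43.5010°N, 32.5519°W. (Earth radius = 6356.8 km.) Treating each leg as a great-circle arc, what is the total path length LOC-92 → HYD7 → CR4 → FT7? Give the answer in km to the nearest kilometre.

LOC-92→HYD7: c = 0.232337 rad, d = 1476.92 km
HYD7→CR4: c = 0.283363 rad, d = 1801.28 km
CR4→FT7: c = 0.162166 rad, d = 1030.86 km
Total = 1476.92 + 1801.28 + 1030.86 = 4309.06 km

4309 km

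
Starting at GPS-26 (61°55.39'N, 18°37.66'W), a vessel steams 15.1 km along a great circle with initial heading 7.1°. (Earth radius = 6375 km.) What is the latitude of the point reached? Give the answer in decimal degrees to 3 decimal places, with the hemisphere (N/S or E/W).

62.058°N

GPS-26: φ = +61.92317°, λ = -18.62767°
δ = d/R = 15.1/6375 = 0.002369 rad
φ₂ = arcsin(sin φ₁ cos δ + cos φ₁ sin δ cos θ)
   = arcsin(0.88232·1.00000 + 0.47066·0.00237·0.99233) = 62.05783°
λ₂ = λ₁ + atan2(sin θ sin δ cos φ₁, cos δ − sin φ₁ sin φ₂) = -18.59187°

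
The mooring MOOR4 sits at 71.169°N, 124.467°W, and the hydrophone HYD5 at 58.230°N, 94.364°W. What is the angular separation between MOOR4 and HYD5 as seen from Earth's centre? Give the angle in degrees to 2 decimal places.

17.88°

Δφ = -12.9390°,  Δλ = 30.1030°
a = sin²(Δφ/2) + cos φ₁ cos φ₂ sin²(Δλ/2) = 0.024156
c = 2·arcsin(√a) = 0.312111 rad = 17.8826°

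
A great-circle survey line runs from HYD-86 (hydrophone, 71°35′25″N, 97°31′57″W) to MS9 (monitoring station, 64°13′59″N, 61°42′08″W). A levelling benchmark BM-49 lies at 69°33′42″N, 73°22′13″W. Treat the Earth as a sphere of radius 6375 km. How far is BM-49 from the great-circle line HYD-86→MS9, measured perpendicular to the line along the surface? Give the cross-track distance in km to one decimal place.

135.8 km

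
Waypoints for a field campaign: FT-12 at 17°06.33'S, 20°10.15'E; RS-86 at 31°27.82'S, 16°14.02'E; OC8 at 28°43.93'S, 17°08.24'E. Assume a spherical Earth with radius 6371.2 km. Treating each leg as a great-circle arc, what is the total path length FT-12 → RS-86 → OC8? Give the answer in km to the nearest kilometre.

FT-12: φ = -17.10550°, λ = +20.16917°
RS-86: φ = -31.46367°, λ = +16.23367°
OC8: φ = -28.73217°, λ = +17.13733°
FT-12→RS-86: c = 0.258235 rad, d = 1645.27 km
RS-86→OC8: c = 0.049587 rad, d = 315.93 km
Total = 1645.27 + 315.93 = 1961.20 km

1961 km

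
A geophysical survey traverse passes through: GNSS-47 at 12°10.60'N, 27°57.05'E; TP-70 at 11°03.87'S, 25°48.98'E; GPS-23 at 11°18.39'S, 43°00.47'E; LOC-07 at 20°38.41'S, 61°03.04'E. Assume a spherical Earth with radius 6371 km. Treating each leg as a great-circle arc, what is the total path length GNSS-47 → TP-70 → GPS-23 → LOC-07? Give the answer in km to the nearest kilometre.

GNSS-47: φ = +12.17667°, λ = +27.95083°
TP-70: φ = -11.06450°, λ = +25.81633°
GPS-23: φ = -11.30650°, λ = +43.00783°
LOC-07: φ = -20.64017°, λ = +61.05067°
GNSS-47→TP-70: c = 0.407318 rad, d = 2595.03 km
TP-70→GPS-23: c = 0.294337 rad, d = 1875.22 km
GPS-23→LOC-07: c = 0.343341 rad, d = 2187.42 km
Total = 2595.03 + 1875.22 + 2187.42 = 6657.67 km

6658 km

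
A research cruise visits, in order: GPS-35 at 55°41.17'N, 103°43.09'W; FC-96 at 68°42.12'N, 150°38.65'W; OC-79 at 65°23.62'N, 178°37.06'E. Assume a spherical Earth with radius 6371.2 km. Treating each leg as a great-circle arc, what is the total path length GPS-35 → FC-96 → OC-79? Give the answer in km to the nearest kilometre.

GPS-35: φ = +55.68617°, λ = -103.71817°
FC-96: φ = +68.70200°, λ = -150.64417°
OC-79: φ = +65.39367°, λ = +178.61767°
GPS-35→FC-96: c = 0.428985 rad, d = 2733.15 km
FC-96→OC-79: c = 0.214484 rad, d = 1366.52 km
Total = 2733.15 + 1366.52 = 4099.67 km

4100 km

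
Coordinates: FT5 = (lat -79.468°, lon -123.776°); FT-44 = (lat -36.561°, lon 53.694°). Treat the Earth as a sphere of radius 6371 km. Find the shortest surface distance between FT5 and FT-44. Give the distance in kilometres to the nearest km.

7112 km

Δφ = 42.9070°,  Δλ = 177.4700°
a = sin²(Δφ/2) + cos φ₁ cos φ₂ sin²(Δλ/2) = 0.280515
c = 2·arcsin(√a) = 1.116345 rad = 63.9619°
d = R·c = 6371 × 1.116345 = 7112.2 km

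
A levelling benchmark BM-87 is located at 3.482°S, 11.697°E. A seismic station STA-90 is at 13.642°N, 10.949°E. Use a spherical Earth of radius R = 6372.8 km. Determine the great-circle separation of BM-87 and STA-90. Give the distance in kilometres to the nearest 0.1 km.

1906.4 km

Δφ = 17.1240°,  Δλ = -0.7480°
a = sin²(Δφ/2) + cos φ₁ cos φ₂ sin²(Δλ/2) = 0.022206
c = 2·arcsin(√a) = 0.299151 rad = 17.1401°
d = R·c = 6372.8 × 0.299151 = 1906.4 km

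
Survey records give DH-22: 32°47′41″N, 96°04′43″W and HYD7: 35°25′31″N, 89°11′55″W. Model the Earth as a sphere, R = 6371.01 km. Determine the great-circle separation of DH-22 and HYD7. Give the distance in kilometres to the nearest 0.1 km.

697.5 km

DH-22: φ = +32.79472°, λ = -96.07861°
HYD7: φ = +35.42528°, λ = -89.19861°
Δφ = 2.6306°,  Δλ = 6.8800°
a = sin²(Δφ/2) + cos φ₁ cos φ₂ sin²(Δλ/2) = 0.002993
c = 2·arcsin(√a) = 0.109474 rad = 6.2724°
d = R·c = 6371.01 × 0.109474 = 697.5 km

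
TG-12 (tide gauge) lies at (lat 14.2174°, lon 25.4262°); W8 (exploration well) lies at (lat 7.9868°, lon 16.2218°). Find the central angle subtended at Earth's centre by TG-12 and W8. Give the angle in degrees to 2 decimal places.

10.97°

Δφ = -6.2306°,  Δλ = -9.2044°
a = sin²(Δφ/2) + cos φ₁ cos φ₂ sin²(Δλ/2) = 0.009134
c = 2·arcsin(√a) = 0.191433 rad = 10.9683°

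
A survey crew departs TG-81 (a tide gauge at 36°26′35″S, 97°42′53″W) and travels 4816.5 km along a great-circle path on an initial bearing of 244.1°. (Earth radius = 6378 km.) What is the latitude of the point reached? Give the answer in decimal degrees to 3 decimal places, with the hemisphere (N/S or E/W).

42.329°S

TG-81: φ = -36.44306°, λ = -97.71472°
δ = d/R = 4816.5/6378 = 0.755174 rad
φ₂ = arcsin(sin φ₁ cos δ + cos φ₁ sin δ cos θ)
   = arcsin(-0.59402·0.72815 + 0.80445·0.68542·-0.43680) = -42.32876°
λ₂ = λ₁ + atan2(sin θ sin δ cos φ₁, cos δ − sin φ₁ sin φ₂) = -154.22662°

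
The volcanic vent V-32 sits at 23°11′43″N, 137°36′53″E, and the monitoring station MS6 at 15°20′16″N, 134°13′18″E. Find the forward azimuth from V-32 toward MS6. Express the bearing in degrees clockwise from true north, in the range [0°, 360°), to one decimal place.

V-32: φ = +23.19528°, λ = +137.61472°
MS6: φ = +15.33778°, λ = +134.22167°
Δλ = -3.3931°
y = sin Δλ · cos φ₂ = -0.057077
x = cos φ₁ sin φ₂ − sin φ₁ cos φ₂ cos Δλ = -0.136044
θ = atan2(y, x) = -157.2395° → 202.7605° (mod 360°)

202.8°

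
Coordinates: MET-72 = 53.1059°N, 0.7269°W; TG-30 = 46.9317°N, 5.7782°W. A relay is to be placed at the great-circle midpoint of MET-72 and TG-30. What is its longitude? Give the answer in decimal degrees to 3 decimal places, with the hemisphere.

Bx = cos φ₂ cos Δλ = 0.680218,  By = cos φ₂ sin Δλ = -0.060125
φₘ = atan2(sin φ₁ + sin φ₂, √((cos φ₁ + Bx)² + By²)) = 50.04610°
λₘ = λ₁ + atan2(By, cos φ₁ + Bx) = -3.41510°

3.415°W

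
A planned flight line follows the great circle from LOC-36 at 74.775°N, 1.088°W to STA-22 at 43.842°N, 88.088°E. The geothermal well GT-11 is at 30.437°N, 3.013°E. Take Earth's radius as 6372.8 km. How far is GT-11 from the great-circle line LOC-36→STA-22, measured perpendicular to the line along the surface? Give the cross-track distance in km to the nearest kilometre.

δ₁₃ = central angle LOC-36→GT-11 = 0.774673 rad  (haversine)
θ₁₃ = bearing LOC-36→GT-11 = 174.943°,  θ₁₂ = bearing LOC-36→STA-22 = 76.594°
dₓₜ = R·arcsin(sin δ₁₃ · sin(θ₁₃ − θ₁₂)) = 6372.8·arcsin(0.69948·sin(98.349°)) = 4871.059 km
|dₓₜ| = 4871.059 km

4871 km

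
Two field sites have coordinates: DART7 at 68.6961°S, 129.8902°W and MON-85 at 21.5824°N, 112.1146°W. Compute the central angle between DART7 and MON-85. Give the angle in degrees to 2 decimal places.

91.20°

Δφ = 90.2785°,  Δλ = 17.7756°
a = sin²(Δφ/2) + cos φ₁ cos φ₂ sin²(Δλ/2) = 0.510495
c = 2·arcsin(√a) = 1.591787 rad = 91.2027°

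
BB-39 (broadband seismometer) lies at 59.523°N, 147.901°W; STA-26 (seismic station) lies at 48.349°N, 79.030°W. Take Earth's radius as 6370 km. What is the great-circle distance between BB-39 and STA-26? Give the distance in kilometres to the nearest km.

Δφ = -11.1740°,  Δλ = 68.8710°
a = sin²(Δφ/2) + cos φ₁ cos φ₂ sin²(Δλ/2) = 0.117264
c = 2·arcsin(√a) = 0.699021 rad = 40.0509°
d = R·c = 6370 × 0.699021 = 4452.8 km

4453 km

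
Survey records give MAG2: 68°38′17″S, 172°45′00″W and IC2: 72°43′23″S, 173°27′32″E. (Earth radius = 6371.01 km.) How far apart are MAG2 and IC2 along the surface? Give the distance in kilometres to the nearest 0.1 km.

MAG2: φ = -68.63806°, λ = -172.75000°
IC2: φ = -72.72306°, λ = +173.45889°
Δφ = -4.0850°,  Δλ = -13.7911°
a = sin²(Δφ/2) + cos φ₁ cos φ₂ sin²(Δλ/2) = 0.002830
c = 2·arcsin(√a) = 0.106439 rad = 6.0985°
d = R·c = 6371.01 × 0.106439 = 678.1 km

678.1 km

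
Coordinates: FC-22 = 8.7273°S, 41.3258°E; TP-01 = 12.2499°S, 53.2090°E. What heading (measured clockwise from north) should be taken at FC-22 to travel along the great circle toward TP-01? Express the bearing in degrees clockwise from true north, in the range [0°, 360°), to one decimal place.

107.8°

Δλ = 11.8832°
y = sin Δλ · cos φ₂ = 0.201229
x = cos φ₁ sin φ₂ − sin φ₁ cos φ₂ cos Δλ = -0.064620
θ = atan2(y, x) = 107.8032° → 107.8032° (mod 360°)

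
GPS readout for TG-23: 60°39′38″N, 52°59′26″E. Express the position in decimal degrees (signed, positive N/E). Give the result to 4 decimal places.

lat: 60.6606° N → +60.6606°
lon: 52.9906° E → +52.9906°

+60.6606°, +52.9906°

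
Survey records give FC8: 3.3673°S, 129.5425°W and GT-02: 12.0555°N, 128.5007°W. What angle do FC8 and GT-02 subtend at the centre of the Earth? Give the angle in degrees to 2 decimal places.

Δφ = 15.4228°,  Δλ = 1.0418°
a = sin²(Δφ/2) + cos φ₁ cos φ₂ sin²(Δλ/2) = 0.018086
c = 2·arcsin(√a) = 0.269785 rad = 15.4575°

15.46°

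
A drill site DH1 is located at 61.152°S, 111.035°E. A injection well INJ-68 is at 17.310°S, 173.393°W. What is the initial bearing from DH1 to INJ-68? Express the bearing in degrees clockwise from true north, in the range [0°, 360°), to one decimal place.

86.0°

Δλ = 75.5720°
y = sin Δλ · cos φ₂ = 0.924599
x = cos φ₁ sin φ₂ − sin φ₁ cos φ₂ cos Δλ = 0.064798
θ = atan2(y, x) = 85.9911° → 85.9911° (mod 360°)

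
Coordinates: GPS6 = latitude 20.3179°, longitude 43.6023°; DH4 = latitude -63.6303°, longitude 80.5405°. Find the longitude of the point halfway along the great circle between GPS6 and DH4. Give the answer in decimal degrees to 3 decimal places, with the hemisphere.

55.268°E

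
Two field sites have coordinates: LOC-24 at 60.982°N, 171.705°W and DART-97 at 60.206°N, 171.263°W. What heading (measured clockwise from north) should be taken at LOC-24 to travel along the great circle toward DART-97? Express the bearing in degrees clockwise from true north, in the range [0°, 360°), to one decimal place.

Δλ = 0.4420°
y = sin Δλ · cos φ₂ = 0.003833
x = cos φ₁ sin φ₂ − sin φ₁ cos φ₂ cos Δλ = -0.013530
θ = atan2(y, x) = 164.1829° → 164.1829° (mod 360°)

164.2°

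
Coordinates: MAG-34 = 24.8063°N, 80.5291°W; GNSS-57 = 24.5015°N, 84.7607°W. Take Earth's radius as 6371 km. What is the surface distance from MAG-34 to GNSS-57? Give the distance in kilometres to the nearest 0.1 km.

429.0 km

Δφ = -0.3048°,  Δλ = -4.2316°
a = sin²(Δφ/2) + cos φ₁ cos φ₂ sin²(Δλ/2) = 0.001133
c = 2·arcsin(√a) = 0.067331 rad = 3.8578°
d = R·c = 6371 × 0.067331 = 429.0 km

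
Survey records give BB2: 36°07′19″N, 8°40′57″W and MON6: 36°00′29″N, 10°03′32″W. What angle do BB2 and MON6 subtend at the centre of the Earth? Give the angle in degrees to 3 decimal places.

1.118°

BB2: φ = +36.12194°, λ = -8.68250°
MON6: φ = +36.00806°, λ = -10.05889°
Δφ = -0.1139°,  Δλ = -1.3764°
a = sin²(Δφ/2) + cos φ₁ cos φ₂ sin²(Δλ/2) = 0.000095
c = 2·arcsin(√a) = 0.019520 rad = 1.1184°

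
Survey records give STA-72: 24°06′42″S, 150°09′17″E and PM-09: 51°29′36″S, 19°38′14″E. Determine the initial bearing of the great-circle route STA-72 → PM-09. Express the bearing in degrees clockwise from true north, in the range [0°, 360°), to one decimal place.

208.3°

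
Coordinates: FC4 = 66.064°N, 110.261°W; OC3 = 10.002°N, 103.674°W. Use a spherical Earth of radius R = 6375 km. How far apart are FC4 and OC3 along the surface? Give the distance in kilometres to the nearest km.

6258 km

Δφ = -56.0620°,  Δλ = 6.5870°
a = sin²(Δφ/2) + cos φ₁ cos φ₂ sin²(Δλ/2) = 0.222171
c = 2·arcsin(√a) = 0.981642 rad = 56.2440°
d = R·c = 6375 × 0.981642 = 6258.0 km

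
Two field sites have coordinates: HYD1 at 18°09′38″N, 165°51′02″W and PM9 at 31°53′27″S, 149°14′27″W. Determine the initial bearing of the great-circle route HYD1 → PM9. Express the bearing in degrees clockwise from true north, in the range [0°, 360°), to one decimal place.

HYD1: φ = +18.16056°, λ = -165.85056°
PM9: φ = -31.89083°, λ = -149.24083°
Δλ = 16.6097°
y = sin Δλ · cos φ₂ = 0.242704
x = cos φ₁ sin φ₂ − sin φ₁ cos φ₂ cos Δλ = -0.755579
θ = atan2(y, x) = 162.1922° → 162.1922° (mod 360°)

162.2°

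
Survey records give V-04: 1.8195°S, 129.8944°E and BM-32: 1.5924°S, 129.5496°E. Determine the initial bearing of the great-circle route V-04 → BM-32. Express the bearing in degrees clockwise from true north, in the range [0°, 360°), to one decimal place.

303.4°

Δλ = -0.3448°
y = sin Δλ · cos φ₂ = -0.006016
x = cos φ₁ sin φ₂ − sin φ₁ cos φ₂ cos Δλ = 0.003963
θ = atan2(y, x) = -56.6230° → 303.3770° (mod 360°)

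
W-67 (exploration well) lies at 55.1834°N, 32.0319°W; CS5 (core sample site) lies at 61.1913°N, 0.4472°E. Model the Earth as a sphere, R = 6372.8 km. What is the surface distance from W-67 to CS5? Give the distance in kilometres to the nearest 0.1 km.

Δφ = 6.0079°,  Δλ = 32.4791°
a = sin²(Δφ/2) + cos φ₁ cos φ₂ sin²(Δλ/2) = 0.024263
c = 2·arcsin(√a) = 0.312809 rad = 17.9226°
d = R·c = 6372.8 × 0.312809 = 1993.5 km

1993.5 km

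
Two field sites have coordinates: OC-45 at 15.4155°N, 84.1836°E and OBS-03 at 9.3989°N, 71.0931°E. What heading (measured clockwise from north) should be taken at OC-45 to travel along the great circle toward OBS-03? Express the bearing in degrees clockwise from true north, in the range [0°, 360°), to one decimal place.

Δλ = -13.0905°
y = sin Δλ · cos φ₂ = -0.223449
x = cos φ₁ sin φ₂ − sin φ₁ cos φ₂ cos Δλ = -0.098002
θ = atan2(y, x) = -113.6816° → 246.3184° (mod 360°)

246.3°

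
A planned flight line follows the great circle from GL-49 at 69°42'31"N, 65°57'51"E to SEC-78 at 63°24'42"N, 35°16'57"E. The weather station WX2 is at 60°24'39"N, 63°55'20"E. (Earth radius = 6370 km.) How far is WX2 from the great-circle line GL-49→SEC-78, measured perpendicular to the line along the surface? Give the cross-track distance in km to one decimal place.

GL-49: φ = +69.70861°, λ = +65.96417°
SEC-78: φ = +63.41167°, λ = +35.28250°
WX2: φ = +60.41083°, λ = +63.92222°
δ₁₃ = central angle GL-49→WX2 = 0.162948 rad  (haversine)
θ₁₃ = bearing GL-49→WX2 = 186.226°,  θ₁₂ = bearing GL-49→SEC-78 = 257.432°
dₓₜ = R·arcsin(sin δ₁₃ · sin(θ₁₃ − θ₁₂)) = 6370·arcsin(0.16223·sin(-71.206°)) = -982.184 km
|dₓₜ| = 982.184 km

982.2 km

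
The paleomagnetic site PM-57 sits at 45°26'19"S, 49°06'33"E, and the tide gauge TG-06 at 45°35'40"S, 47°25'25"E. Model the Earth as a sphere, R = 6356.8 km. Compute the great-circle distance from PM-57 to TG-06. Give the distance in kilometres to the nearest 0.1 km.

PM-57: φ = -45.43861°, λ = +49.10917°
TG-06: φ = -45.59444°, λ = +47.42361°
Δφ = -0.1558°,  Δλ = -1.6856°
a = sin²(Δφ/2) + cos φ₁ cos φ₂ sin²(Δλ/2) = 0.000108
c = 2·arcsin(√a) = 0.020792 rad = 1.1913°
d = R·c = 6356.8 × 0.020792 = 132.2 km

132.2 km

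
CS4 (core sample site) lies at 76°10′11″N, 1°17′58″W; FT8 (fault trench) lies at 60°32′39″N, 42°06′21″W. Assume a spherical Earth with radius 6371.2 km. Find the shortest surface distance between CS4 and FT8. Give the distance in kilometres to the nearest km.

2319 km

CS4: φ = +76.16972°, λ = -1.29944°
FT8: φ = +60.54417°, λ = -42.10583°
Δφ = -15.6256°,  Δλ = -40.8064°
a = sin²(Δφ/2) + cos φ₁ cos φ₂ sin²(Δλ/2) = 0.032766
c = 2·arcsin(√a) = 0.364034 rad = 20.8576°
d = R·c = 6371.2 × 0.364034 = 2319.3 km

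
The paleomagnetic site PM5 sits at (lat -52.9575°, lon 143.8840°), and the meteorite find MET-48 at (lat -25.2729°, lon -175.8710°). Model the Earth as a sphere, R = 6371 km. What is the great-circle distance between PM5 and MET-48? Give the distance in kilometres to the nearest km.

Δφ = 27.6846°,  Δλ = 40.2450°
a = sin²(Δφ/2) + cos φ₁ cos φ₂ sin²(Δλ/2) = 0.121715
c = 2·arcsin(√a) = 0.712744 rad = 40.8372°
d = R·c = 6371 × 0.712744 = 4540.9 km

4541 km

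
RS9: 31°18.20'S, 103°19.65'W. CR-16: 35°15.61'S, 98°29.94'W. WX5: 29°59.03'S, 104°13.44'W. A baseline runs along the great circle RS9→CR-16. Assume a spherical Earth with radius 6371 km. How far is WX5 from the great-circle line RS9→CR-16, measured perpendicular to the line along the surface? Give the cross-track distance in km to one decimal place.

RS9: φ = -31.30333°, λ = -103.32750°
CR-16: φ = -35.26017°, λ = -98.49900°
WX5: φ = -29.98383°, λ = -104.22400°
δ₁₃ = central angle RS9→WX5 = 0.026675 rad  (haversine)
θ₁₃ = bearing RS9→WX5 = 329.462°,  θ₁₂ = bearing RS9→CR-16 = 135.732°
dₓₜ = R·arcsin(sin δ₁₃ · sin(θ₁₃ − θ₁₂)) = 6371·arcsin(0.02667·sin(193.730°)) = -40.332 km
|dₓₜ| = 40.332 km

40.3 km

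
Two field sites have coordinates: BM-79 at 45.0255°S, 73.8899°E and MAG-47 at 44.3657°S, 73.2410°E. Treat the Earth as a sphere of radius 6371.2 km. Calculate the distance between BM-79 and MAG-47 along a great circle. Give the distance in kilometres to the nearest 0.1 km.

Δφ = 0.6598°,  Δλ = -0.6489°
a = sin²(Δφ/2) + cos φ₁ cos φ₂ sin²(Δλ/2) = 0.000049
c = 2·arcsin(√a) = 0.014051 rad = 0.8050°
d = R·c = 6371.2 × 0.014051 = 89.5 km

89.5 km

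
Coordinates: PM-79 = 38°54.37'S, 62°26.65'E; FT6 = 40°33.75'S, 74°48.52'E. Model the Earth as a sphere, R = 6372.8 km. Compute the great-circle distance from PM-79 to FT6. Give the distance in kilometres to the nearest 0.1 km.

PM-79: φ = -38.90617°, λ = +62.44417°
FT6: φ = -40.56250°, λ = +74.80867°
Δφ = -1.6563°,  Δλ = 12.3645°
a = sin²(Δφ/2) + cos φ₁ cos φ₂ sin²(Δλ/2) = 0.007065
c = 2·arcsin(√a) = 0.168306 rad = 9.6432°
d = R·c = 6372.8 × 0.168306 = 1072.6 km

1072.6 km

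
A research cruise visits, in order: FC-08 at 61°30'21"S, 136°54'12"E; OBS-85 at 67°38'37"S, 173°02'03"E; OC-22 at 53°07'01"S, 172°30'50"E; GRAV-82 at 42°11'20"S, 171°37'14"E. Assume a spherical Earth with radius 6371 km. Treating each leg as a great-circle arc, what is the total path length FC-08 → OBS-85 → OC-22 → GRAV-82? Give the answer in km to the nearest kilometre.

FC-08: φ = -61.50583°, λ = +136.90333°
OBS-85: φ = -67.64361°, λ = +173.03417°
OC-22: φ = -53.11694°, λ = +172.51389°
GRAV-82: φ = -42.18889°, λ = +171.62056°
FC-08→OBS-85: c = 0.286044 rad, d = 1822.38 km
OBS-85→OC-22: c = 0.253576 rad, d = 1615.53 km
OC-22→GRAV-82: c = 0.191015 rad, d = 1216.96 km
Total = 1822.38 + 1615.53 + 1216.96 = 4654.87 km

4655 km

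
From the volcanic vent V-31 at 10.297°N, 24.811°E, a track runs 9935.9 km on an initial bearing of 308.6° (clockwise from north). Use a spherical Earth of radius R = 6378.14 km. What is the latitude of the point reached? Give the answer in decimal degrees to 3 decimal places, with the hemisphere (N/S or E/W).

δ = d/R = 9935.9/6378.14 = 1.557805 rad
φ₂ = arcsin(sin φ₁ cos δ + cos φ₁ sin δ cos θ)
   = arcsin(0.17875·0.01299 + 0.98389·0.99992·0.62388) = 38.03203°
λ₂ = λ₁ + atan2(sin θ sin δ cos φ₁, cos δ − sin φ₁ sin φ₂) = -72.38953°

38.032°N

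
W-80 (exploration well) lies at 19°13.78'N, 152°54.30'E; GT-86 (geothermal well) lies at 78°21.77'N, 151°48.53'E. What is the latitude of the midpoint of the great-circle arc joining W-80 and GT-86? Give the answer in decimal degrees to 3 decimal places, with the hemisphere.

48.797°N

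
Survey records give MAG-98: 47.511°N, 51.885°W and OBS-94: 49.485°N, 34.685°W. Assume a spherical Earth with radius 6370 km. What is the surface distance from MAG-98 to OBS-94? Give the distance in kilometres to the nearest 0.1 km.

Δφ = 1.9740°,  Δλ = 17.2000°
a = sin²(Δφ/2) + cos φ₁ cos φ₂ sin²(Δλ/2) = 0.010109
c = 2·arcsin(√a) = 0.201425 rad = 11.5408°
d = R·c = 6370 × 0.201425 = 1283.1 km

1283.1 km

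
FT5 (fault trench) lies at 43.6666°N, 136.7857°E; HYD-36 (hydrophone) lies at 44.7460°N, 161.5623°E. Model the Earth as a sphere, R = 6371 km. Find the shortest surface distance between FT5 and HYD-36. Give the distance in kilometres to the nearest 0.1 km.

Δφ = 1.0794°,  Δλ = 24.7766°
a = sin²(Δφ/2) + cos φ₁ cos φ₂ sin²(Δλ/2) = 0.023735
c = 2·arcsin(√a) = 0.309355 rad = 17.7247°
d = R·c = 6371 × 0.309355 = 1970.9 km

1970.9 km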